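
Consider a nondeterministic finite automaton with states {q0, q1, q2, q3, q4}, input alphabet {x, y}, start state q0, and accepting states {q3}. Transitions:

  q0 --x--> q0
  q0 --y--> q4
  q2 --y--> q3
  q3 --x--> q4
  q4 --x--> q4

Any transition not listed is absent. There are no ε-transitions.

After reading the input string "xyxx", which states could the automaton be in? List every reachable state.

Start in {q0}.
Read 'x': q0→{q0}; now {q0}.
Read 'y': q0→{q4}; now {q4}.
Read 'x': q4→{q4}; now {q4}.
Read 'x': q4→{q4}; now {q4}.

{q4}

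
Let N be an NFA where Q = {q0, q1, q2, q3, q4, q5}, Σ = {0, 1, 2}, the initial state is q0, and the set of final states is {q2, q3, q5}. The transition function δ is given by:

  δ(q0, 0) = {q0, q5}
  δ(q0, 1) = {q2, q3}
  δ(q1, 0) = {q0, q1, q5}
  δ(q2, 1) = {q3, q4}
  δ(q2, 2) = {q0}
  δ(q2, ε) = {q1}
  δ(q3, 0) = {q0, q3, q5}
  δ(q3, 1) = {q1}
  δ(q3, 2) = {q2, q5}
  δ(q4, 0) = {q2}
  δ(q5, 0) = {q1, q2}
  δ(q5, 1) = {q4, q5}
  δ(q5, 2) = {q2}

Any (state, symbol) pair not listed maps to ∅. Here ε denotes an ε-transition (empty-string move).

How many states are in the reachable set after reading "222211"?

Start in {q0}.
Read '2': {q0} → ∅.
The set is empty and remains empty for the remaining 5 symbols.
That set has 0 states.

0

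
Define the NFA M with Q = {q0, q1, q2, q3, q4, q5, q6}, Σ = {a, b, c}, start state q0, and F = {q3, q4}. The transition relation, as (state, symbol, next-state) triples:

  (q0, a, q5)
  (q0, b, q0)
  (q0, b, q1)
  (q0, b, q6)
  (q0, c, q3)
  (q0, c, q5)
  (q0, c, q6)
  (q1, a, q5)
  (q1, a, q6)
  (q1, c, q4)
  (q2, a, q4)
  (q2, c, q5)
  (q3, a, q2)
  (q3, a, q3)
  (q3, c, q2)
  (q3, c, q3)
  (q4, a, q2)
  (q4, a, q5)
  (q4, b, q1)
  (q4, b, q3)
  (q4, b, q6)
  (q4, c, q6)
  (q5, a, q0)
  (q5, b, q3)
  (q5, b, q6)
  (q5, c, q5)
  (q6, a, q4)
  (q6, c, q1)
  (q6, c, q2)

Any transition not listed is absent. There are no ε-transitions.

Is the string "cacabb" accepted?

No

Start in {q0}.
Read 'c': {q0} → {q3, q5, q6}.
Read 'a': {q3, q5, q6} → {q0, q2, q3, q4}.
Read 'c': {q0, q2, q3, q4} → {q2, q3, q5, q6}.
Read 'a': {q2, q3, q5, q6} → {q0, q2, q3, q4}.
Read 'b': {q0, q2, q3, q4} → {q0, q1, q3, q6}.
Read 'b': {q0, q1, q3, q6} → {q0, q1, q6}.
The final set {q0, q1, q6} contains no accepting state.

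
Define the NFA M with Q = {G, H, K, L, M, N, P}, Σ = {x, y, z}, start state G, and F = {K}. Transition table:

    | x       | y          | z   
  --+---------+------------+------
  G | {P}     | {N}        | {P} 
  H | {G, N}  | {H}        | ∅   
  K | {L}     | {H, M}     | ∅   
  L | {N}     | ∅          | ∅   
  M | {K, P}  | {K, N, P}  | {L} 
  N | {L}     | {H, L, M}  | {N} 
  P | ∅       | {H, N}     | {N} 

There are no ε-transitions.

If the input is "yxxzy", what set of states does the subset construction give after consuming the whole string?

Start in {G}.
Read 'y': {G} → {N}.
Read 'x': {N} → {L}.
Read 'x': {L} → {N}.
Read 'z': {N} → {N}.
Read 'y': {N} → {H, L, M}.

{H, L, M}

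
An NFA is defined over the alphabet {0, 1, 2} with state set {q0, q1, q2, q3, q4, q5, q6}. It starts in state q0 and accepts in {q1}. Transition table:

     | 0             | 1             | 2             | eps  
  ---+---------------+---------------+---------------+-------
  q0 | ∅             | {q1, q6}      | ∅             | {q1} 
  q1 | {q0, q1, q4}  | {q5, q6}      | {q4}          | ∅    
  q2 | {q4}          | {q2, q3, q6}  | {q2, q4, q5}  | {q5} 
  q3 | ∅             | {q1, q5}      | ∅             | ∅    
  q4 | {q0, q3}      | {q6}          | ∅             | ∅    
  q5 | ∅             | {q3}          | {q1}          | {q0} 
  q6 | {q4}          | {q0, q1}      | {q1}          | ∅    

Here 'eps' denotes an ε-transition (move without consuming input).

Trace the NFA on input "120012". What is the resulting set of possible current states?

{q1, q4}

Start: ε-closure({q0}) = {q0, q1}.
Read '1': q0→{q1, q6}, q1→{q5, q6}; union {q1, q5, q6}; ε-closure = {q0, q1, q5, q6}.
Read '2': q0→∅, q1→{q4}, q5→{q1}, q6→{q1}; now {q1, q4}.
Read '0': q1→{q0, q1, q4}, q4→{q0, q3}; now {q0, q1, q3, q4}.
Read '0': q0→∅, q1→{q0, q1, q4}, q3→∅, q4→{q0, q3}; now {q0, q1, q3, q4}.
Read '1': q0→{q1, q6}, q1→{q5, q6}, q3→{q1, q5}, q4→{q6}; union {q1, q5, q6}; ε-closure = {q0, q1, q5, q6}.
Read '2': q0→∅, q1→{q4}, q5→{q1}, q6→{q1}; now {q1, q4}.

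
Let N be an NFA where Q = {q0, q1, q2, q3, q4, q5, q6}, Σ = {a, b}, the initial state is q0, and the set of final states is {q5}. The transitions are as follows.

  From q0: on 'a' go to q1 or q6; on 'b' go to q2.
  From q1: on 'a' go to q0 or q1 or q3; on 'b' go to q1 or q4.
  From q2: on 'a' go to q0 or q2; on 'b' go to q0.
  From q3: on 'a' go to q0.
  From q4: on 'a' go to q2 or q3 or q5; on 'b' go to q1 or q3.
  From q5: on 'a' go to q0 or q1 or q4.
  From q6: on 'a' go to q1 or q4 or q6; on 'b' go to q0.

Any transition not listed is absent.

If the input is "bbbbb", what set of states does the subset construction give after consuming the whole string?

{q2}

Start in {q0}.
Read 'b': q0→{q2}; now {q2}.
Read 'b': q2→{q0}; now {q0}.
Read 'b': q0→{q2}; now {q2}.
Read 'b': q2→{q0}; now {q0}.
Read 'b': q0→{q2}; now {q2}.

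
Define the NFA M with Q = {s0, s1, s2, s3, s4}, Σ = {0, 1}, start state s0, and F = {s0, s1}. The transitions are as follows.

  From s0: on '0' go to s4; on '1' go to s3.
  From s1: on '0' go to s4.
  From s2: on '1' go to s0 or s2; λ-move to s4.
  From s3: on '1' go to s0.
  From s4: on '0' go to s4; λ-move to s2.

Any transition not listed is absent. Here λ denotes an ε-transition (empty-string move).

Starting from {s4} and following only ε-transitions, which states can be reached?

Begin with {s4}.
ε-move s4 → s2; add s2.

{s2, s4}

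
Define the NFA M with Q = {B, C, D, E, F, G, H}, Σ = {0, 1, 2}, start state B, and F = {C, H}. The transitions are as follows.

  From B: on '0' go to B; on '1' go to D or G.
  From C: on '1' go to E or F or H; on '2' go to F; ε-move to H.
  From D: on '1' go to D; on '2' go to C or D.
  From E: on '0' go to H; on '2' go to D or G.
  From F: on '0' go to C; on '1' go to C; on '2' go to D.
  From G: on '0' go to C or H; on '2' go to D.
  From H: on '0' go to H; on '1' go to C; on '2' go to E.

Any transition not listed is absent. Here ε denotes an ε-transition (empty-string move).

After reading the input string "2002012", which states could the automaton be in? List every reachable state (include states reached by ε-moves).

Start in {B}.
Read '2': B→∅; now ∅.
The set is empty and remains empty for the remaining 6 symbols.

∅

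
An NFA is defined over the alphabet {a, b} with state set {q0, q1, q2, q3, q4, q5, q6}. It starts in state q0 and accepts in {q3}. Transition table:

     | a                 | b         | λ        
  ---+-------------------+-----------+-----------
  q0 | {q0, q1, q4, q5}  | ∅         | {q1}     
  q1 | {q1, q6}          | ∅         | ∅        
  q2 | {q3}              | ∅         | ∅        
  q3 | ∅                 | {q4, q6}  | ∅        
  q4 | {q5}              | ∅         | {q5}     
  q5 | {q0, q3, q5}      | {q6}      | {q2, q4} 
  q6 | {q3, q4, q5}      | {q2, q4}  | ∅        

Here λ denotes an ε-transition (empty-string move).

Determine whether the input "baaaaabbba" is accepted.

Start: ε-closure({q0}) = {q0, q1}.
Read 'b': q0→∅, q1→∅; now ∅.
The set is empty and remains empty for the remaining 9 symbols.
The final set ∅ contains no accepting state.

No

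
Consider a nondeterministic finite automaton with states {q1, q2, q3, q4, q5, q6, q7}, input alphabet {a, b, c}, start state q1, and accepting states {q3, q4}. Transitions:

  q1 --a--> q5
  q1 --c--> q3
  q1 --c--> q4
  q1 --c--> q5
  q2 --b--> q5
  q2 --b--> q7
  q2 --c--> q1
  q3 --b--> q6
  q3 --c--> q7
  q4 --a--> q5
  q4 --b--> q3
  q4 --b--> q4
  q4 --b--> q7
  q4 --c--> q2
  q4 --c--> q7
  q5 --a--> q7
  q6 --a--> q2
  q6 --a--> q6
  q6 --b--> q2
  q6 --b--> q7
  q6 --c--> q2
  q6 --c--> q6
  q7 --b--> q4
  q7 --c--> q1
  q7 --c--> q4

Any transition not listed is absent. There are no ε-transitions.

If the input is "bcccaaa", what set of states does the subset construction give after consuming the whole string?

∅

Start in {q1}.
Read 'b': {q1} → ∅.
The set is empty and remains empty for the remaining 6 symbols.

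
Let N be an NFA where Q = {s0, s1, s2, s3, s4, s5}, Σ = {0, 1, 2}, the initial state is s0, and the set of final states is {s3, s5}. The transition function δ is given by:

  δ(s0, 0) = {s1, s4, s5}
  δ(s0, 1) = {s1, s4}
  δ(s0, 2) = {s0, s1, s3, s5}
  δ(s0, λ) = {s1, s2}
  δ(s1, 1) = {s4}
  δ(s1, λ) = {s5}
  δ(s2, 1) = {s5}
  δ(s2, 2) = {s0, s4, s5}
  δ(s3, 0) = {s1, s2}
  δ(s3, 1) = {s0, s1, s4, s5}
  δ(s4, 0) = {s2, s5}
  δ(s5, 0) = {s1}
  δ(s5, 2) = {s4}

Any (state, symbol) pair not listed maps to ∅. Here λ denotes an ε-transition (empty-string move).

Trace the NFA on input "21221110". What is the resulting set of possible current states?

{s2, s5}

Start: ε-closure({s0}) = {s0, s1, s2, s5}.
Read '2': s0→{s0, s1, s3, s5}, s1→∅, s2→{s0, s4, s5}, s5→{s4}; union {s0, s1, s3, s4, s5}; ε-closure = {s0, s1, s2, s3, s4, s5}.
Read '1': s0→{s1, s4}, s1→{s4}, s2→{s5}, s3→{s0, s1, s4, s5}, s4→∅, s5→∅; union {s0, s1, s4, s5}; ε-closure = {s0, s1, s2, s4, s5}.
Read '2': s0→{s0, s1, s3, s5}, s1→∅, s2→{s0, s4, s5}, s4→∅, s5→{s4}; union {s0, s1, s3, s4, s5}; ε-closure = {s0, s1, s2, s3, s4, s5}.
Read '2': s0→{s0, s1, s3, s5}, s1→∅, s2→{s0, s4, s5}, s3→∅, s4→∅, s5→{s4}; union {s0, s1, s3, s4, s5}; ε-closure = {s0, s1, s2, s3, s4, s5}.
Read '1': s0→{s1, s4}, s1→{s4}, s2→{s5}, s3→{s0, s1, s4, s5}, s4→∅, s5→∅; union {s0, s1, s4, s5}; ε-closure = {s0, s1, s2, s4, s5}.
Read '1': s0→{s1, s4}, s1→{s4}, s2→{s5}, s4→∅, s5→∅; now {s1, s4, s5}.
Read '1': s1→{s4}, s4→∅, s5→∅; now {s4}.
Read '0': s4→{s2, s5}; now {s2, s5}.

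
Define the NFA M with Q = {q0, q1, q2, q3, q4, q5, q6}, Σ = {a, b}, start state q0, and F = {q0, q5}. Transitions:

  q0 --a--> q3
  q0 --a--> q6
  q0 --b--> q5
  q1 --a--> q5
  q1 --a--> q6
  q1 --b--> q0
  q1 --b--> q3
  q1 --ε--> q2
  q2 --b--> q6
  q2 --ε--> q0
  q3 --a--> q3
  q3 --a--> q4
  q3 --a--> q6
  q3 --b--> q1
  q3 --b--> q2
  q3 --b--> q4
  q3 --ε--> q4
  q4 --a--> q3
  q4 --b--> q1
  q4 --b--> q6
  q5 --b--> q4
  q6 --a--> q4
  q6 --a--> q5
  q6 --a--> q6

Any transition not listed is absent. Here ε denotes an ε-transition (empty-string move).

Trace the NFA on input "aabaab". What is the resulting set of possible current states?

{q0, q1, q2, q4, q6}

Start in {q0}.
Read 'a': q0→{q3, q6}; union {q3, q6}; ε-closure = {q3, q4, q6}.
Read 'a': q3→{q3, q4, q6}, q4→{q3}, q6→{q4, q5, q6}; now {q3, q4, q5, q6}.
Read 'b': q3→{q1, q2, q4}, q4→{q1, q6}, q5→{q4}, q6→∅; union {q1, q2, q4, q6}; ε-closure = {q0, q1, q2, q4, q6}.
Read 'a': q0→{q3, q6}, q1→{q5, q6}, q2→∅, q4→{q3}, q6→{q4, q5, q6}; now {q3, q4, q5, q6}.
Read 'a': q3→{q3, q4, q6}, q4→{q3}, q5→∅, q6→{q4, q5, q6}; now {q3, q4, q5, q6}.
Read 'b': q3→{q1, q2, q4}, q4→{q1, q6}, q5→{q4}, q6→∅; union {q1, q2, q4, q6}; ε-closure = {q0, q1, q2, q4, q6}.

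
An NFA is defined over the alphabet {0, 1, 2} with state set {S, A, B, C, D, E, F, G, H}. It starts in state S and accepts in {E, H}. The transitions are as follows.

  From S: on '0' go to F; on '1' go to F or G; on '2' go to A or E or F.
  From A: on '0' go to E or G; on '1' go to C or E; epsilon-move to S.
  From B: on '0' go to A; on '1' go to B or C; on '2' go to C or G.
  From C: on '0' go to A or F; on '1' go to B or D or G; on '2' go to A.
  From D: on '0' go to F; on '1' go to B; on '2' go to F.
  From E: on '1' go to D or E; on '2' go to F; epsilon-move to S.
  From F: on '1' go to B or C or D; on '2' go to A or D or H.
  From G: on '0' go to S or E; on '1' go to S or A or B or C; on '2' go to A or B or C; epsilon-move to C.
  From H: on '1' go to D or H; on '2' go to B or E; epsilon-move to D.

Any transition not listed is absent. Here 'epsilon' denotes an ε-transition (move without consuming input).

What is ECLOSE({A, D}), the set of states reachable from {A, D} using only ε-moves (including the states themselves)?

{S, A, D}

Begin with {A, D}.
ε-move A → S; add S.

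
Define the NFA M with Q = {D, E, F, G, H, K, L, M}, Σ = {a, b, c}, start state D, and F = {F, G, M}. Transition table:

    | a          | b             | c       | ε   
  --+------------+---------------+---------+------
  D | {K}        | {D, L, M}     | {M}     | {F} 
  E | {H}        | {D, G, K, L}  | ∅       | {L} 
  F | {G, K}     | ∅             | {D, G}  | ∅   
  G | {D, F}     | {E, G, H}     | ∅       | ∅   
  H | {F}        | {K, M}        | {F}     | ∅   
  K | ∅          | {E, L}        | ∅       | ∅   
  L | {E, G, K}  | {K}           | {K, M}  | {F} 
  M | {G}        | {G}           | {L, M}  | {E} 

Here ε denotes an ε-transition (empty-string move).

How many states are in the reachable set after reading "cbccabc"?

7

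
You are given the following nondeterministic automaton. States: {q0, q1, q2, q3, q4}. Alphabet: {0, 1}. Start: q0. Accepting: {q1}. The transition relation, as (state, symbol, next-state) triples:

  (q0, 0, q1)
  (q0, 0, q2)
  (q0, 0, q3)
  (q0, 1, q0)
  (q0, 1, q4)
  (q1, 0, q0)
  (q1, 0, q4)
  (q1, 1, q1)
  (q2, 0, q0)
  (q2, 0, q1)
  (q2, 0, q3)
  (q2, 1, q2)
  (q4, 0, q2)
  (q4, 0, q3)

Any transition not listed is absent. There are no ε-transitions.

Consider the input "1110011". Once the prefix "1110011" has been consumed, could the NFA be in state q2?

No

Start in {q0}.
Read '1': {q0} → {q0, q4}.
Read '1': {q0, q4} → {q0, q4}.
Read '1': {q0, q4} → {q0, q4}.
Read '0': {q0, q4} → {q1, q2, q3}.
Read '0': {q1, q2, q3} → {q0, q1, q3, q4}.
Read '1': {q0, q1, q3, q4} → {q0, q1, q4}.
Read '1': {q0, q1, q4} → {q0, q1, q4}.
State q2 is not in {q0, q1, q4}.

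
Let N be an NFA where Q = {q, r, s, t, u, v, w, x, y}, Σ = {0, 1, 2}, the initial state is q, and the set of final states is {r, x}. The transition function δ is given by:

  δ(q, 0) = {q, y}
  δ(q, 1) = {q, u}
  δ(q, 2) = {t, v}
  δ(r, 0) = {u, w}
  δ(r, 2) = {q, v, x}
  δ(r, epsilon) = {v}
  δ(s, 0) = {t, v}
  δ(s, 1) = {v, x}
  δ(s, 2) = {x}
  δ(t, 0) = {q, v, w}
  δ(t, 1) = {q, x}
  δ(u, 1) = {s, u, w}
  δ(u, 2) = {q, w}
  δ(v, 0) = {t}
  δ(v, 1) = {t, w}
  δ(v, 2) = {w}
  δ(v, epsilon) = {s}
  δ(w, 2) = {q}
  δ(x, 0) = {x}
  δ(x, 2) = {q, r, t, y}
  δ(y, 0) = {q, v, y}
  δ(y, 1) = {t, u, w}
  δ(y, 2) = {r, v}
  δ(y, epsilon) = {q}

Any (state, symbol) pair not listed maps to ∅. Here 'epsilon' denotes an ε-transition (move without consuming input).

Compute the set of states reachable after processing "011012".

{q, r, s, t, v, w, x, y}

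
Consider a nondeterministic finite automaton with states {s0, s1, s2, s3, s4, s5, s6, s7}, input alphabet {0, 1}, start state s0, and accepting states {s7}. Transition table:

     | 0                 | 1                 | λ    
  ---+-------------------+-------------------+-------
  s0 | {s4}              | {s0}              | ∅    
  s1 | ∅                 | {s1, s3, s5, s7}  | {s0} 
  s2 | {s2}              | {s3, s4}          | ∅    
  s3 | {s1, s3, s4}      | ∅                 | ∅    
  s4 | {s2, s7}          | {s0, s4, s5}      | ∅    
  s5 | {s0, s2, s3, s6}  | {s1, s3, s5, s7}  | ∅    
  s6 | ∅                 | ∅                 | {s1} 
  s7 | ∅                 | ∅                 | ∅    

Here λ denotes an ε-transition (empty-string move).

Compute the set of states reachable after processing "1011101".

Start in {s0}.
Read '1': s0→{s0}; now {s0}.
Read '0': s0→{s4}; now {s4}.
Read '1': s4→{s0, s4, s5}; now {s0, s4, s5}.
Read '1': s0→{s0}, s4→{s0, s4, s5}, s5→{s1, s3, s5, s7}; now {s0, s1, s3, s4, s5, s7}.
Read '1': s0→{s0}, s1→{s1, s3, s5, s7}, s3→∅, s4→{s0, s4, s5}, s5→{s1, s3, s5, s7}, s7→∅; now {s0, s1, s3, s4, s5, s7}.
Read '0': s0→{s4}, s1→∅, s3→{s1, s3, s4}, s4→{s2, s7}, s5→{s0, s2, s3, s6}, s7→∅; now {s0, s1, s2, s3, s4, s6, s7}.
Read '1': s0→{s0}, s1→{s1, s3, s5, s7}, s2→{s3, s4}, s3→∅, s4→{s0, s4, s5}, s6→∅, s7→∅; now {s0, s1, s3, s4, s5, s7}.

{s0, s1, s3, s4, s5, s7}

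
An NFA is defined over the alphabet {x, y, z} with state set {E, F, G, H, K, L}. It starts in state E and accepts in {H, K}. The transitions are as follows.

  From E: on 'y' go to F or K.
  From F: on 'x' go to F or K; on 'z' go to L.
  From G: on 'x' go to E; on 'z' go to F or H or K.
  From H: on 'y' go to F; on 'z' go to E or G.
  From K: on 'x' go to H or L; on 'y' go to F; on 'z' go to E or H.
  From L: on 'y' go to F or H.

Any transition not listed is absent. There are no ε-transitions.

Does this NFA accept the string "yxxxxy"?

Start in {E}.
Read 'y': E→{F, K}; now {F, K}.
Read 'x': F→{F, K}, K→{H, L}; now {F, H, K, L}.
Read 'x': F→{F, K}, H→∅, K→{H, L}, L→∅; now {F, H, K, L}.
Read 'x': F→{F, K}, H→∅, K→{H, L}, L→∅; now {F, H, K, L}.
Read 'x': F→{F, K}, H→∅, K→{H, L}, L→∅; now {F, H, K, L}.
Read 'y': F→∅, H→{F}, K→{F}, L→{F, H}; now {F, H}.
The final set {F, H} contains the accepting state H.

Yes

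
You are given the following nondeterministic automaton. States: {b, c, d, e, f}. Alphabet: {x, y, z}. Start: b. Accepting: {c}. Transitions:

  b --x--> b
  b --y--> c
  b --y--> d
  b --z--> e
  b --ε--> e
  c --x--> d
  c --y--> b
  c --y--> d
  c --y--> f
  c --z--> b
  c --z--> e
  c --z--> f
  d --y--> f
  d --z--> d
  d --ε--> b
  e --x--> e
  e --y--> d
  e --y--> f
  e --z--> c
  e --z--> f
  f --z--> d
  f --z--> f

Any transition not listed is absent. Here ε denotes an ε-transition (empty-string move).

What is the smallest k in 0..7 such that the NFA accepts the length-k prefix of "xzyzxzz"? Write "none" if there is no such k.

Start: ε-closure({b}) = {b, e}.
Read 'x': b→{b}, e→{e}; now {b, e}.
Read 'z': b→{e}, e→{c, f}; now {c, e, f}.
None of the earlier sets intersect F, but {c, e, f} does.

2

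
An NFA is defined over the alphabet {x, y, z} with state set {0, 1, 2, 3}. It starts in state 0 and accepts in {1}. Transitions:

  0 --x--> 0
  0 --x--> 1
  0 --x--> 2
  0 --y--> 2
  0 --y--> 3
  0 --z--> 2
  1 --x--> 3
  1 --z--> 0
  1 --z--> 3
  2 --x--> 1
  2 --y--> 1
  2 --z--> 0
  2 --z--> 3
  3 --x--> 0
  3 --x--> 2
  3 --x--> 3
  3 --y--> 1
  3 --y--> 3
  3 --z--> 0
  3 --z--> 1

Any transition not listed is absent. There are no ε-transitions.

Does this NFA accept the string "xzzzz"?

Yes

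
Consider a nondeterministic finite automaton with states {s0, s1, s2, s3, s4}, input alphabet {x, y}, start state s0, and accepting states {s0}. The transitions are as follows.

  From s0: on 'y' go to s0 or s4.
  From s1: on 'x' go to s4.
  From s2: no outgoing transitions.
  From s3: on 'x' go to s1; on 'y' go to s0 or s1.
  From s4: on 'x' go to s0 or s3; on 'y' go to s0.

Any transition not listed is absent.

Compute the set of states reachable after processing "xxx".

Start in {s0}.
Read 'x': s0→∅; now ∅.
The set is empty and remains empty for the remaining 2 symbols.

∅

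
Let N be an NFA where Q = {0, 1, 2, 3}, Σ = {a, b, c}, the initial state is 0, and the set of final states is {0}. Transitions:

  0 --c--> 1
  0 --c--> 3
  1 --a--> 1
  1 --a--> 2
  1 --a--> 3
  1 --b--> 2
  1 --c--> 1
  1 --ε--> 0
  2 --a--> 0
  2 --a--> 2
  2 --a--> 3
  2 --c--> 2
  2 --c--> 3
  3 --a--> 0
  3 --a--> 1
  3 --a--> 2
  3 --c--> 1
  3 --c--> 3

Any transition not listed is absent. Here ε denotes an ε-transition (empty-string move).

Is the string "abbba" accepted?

No

Start in {0}.
Read 'a': {0} → ∅.
The set is empty and remains empty for the remaining 4 symbols.
The final set ∅ contains no accepting state.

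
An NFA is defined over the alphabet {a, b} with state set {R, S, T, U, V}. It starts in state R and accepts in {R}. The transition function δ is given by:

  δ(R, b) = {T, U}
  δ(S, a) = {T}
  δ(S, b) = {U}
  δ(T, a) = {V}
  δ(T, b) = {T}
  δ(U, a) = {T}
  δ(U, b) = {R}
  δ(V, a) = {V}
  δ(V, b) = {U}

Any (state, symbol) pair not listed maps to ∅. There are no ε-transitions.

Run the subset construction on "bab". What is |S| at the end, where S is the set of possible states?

Start in {R}.
Read 'b': {R} → {T, U}.
Read 'a': {T, U} → {T, V}.
Read 'b': {T, V} → {T, U}.
That set has 2 states.

2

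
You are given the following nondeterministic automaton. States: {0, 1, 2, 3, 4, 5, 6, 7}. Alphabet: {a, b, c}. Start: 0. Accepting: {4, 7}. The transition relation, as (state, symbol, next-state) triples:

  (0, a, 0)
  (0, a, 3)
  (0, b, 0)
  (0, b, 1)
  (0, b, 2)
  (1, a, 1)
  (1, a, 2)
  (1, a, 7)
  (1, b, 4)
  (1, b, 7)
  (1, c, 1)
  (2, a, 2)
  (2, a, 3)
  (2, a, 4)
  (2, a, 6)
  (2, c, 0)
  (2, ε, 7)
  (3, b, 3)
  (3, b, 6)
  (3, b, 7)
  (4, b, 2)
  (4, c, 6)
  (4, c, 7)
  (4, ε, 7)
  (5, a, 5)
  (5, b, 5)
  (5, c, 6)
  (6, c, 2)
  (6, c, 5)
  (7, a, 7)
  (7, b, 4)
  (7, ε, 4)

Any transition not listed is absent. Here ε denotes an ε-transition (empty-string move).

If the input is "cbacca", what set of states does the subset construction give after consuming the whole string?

∅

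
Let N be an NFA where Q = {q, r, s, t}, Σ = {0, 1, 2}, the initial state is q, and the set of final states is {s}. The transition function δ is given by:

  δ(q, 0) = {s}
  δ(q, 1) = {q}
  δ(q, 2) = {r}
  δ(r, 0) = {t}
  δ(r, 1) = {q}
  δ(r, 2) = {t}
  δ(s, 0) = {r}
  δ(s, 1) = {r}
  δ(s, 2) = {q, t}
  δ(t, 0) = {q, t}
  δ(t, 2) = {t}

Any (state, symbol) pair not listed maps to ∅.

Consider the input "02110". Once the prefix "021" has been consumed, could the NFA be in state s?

Start in {q}.
Read '0': {q} → {s}.
Read '2': {s} → {q, t}.
Read '1': {q, t} → {q}.
State s is not in {q}.

No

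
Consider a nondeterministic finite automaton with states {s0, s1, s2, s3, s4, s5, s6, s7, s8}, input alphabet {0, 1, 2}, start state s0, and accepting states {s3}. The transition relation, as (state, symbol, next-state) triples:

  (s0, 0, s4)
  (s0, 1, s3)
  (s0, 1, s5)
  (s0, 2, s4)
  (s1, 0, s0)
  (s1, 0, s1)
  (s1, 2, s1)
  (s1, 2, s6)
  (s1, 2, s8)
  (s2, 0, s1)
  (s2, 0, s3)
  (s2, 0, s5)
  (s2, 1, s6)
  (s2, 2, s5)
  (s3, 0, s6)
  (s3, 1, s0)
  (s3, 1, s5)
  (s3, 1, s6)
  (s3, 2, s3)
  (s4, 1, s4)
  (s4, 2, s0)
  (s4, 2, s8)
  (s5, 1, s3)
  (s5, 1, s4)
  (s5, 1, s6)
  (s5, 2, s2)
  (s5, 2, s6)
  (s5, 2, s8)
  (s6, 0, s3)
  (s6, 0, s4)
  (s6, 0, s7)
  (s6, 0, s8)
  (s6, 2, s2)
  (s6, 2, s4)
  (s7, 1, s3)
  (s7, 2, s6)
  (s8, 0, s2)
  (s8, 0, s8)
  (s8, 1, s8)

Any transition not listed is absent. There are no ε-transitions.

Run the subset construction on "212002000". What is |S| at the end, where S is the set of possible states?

Start in {s0}.
Read '2': {s0} → {s4}.
Read '1': {s4} → {s4}.
Read '2': {s4} → {s0, s8}.
Read '0': {s0, s8} → {s2, s4, s8}.
Read '0': {s2, s4, s8} → {s1, s2, s3, s5, s8}.
Read '2': {s1, s2, s3, s5, s8} → {s1, s2, s3, s5, s6, s8}.
Read '0': {s1, s2, s3, s5, s6, s8} → {s0, s1, s2, s3, s4, s5, s6, s7, s8}.
Read '0': {s0, s1, s2, s3, s4, s5, s6, s7, s8} → {s0, s1, s2, s3, s4, s5, s6, s7, s8}.
Read '0': {s0, s1, s2, s3, s4, s5, s6, s7, s8} → {s0, s1, s2, s3, s4, s5, s6, s7, s8}.
That set has 9 states.

9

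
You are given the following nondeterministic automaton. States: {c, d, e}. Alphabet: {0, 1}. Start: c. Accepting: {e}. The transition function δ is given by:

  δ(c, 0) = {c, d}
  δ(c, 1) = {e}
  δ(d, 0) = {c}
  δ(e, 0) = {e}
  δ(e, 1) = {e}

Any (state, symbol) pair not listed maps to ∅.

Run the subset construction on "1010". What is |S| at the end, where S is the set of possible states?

Start in {c}.
Read '1': c→{e}; now {e}.
Read '0': e→{e}; now {e}.
Read '1': e→{e}; now {e}.
Read '0': e→{e}; now {e}.
That set has 1 state.

1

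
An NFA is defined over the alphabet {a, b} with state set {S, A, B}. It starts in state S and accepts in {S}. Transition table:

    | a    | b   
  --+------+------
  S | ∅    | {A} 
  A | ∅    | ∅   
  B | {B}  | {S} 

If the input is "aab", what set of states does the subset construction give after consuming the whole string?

∅

Start in {S}.
Read 'a': S→∅; now ∅.
The set is empty and remains empty for the remaining 2 symbols.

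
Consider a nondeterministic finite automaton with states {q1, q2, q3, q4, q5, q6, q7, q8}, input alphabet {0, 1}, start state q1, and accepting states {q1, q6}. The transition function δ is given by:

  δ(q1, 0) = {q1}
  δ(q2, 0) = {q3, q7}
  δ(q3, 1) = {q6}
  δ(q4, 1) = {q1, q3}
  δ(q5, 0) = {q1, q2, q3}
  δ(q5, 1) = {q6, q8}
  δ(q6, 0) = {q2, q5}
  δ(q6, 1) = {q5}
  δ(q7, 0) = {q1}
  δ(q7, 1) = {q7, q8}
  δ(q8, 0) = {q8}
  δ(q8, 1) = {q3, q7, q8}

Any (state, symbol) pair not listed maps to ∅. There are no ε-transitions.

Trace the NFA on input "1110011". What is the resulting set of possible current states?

Start in {q1}.
Read '1': q1→∅; now ∅.
The set is empty and remains empty for the remaining 6 symbols.

∅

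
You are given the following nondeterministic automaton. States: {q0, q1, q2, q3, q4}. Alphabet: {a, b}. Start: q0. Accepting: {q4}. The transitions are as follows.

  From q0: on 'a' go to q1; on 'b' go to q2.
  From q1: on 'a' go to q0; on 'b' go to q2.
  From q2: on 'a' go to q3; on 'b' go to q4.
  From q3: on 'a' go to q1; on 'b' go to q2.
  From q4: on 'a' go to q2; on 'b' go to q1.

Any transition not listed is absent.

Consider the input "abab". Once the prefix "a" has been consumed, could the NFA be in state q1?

Yes

Start in {q0}.
Read 'a': q0→{q1}; now {q1}.
State q1 is in {q1}.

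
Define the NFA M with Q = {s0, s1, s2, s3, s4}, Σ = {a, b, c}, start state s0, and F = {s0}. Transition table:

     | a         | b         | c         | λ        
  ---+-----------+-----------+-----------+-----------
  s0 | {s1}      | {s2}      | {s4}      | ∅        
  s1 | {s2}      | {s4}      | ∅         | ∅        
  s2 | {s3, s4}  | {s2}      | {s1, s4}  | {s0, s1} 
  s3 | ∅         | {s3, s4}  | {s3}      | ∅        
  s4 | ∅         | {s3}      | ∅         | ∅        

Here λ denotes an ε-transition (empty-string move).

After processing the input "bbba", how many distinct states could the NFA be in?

5

Start in {s0}.
Read 'b': s0→{s2}; union {s2}; ε-closure = {s0, s1, s2}.
Read 'b': s0→{s2}, s1→{s4}, s2→{s2}; union {s2, s4}; ε-closure = {s0, s1, s2, s4}.
Read 'b': s0→{s2}, s1→{s4}, s2→{s2}, s4→{s3}; union {s2, s3, s4}; ε-closure = {s0, s1, s2, s3, s4}.
Read 'a': s0→{s1}, s1→{s2}, s2→{s3, s4}, s3→∅, s4→∅; union {s1, s2, s3, s4}; ε-closure = {s0, s1, s2, s3, s4}.
That set has 5 states.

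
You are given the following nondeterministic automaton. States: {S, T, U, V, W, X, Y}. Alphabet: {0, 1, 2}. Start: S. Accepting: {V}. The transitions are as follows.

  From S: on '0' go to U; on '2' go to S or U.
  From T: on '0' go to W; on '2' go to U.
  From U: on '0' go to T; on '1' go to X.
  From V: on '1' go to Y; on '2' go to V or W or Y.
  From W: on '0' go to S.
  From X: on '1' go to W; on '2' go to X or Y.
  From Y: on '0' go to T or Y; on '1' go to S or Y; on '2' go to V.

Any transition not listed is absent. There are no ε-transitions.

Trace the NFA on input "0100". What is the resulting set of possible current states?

Start in {S}.
Read '0': {S} → {U}.
Read '1': {U} → {X}.
Read '0': {X} → ∅.
The set is empty and remains empty for the remaining 1 symbol.

∅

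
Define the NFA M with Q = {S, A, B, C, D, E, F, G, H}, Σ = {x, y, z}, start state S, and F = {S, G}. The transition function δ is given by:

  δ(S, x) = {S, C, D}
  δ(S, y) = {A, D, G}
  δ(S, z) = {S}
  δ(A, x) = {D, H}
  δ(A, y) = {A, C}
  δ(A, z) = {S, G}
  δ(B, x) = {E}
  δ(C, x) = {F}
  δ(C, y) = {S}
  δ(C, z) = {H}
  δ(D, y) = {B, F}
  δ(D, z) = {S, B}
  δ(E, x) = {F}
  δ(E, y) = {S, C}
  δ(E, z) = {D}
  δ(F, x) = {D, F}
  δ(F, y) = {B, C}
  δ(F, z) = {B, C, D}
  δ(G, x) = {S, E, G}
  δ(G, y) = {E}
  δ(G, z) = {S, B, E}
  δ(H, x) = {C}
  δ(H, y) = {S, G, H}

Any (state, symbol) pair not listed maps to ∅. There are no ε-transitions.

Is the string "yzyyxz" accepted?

Yes

Start in {S}.
Read 'y': S→{A, D, G}; now {A, D, G}.
Read 'z': A→{S, G}, D→{S, B}, G→{S, B, E}; now {S, B, E, G}.
Read 'y': S→{A, D, G}, B→∅, E→{S, C}, G→{E}; now {S, A, C, D, E, G}.
Read 'y': S→{A, D, G}, A→{A, C}, C→{S}, D→{B, F}, E→{S, C}, G→{E}; now {S, A, B, C, D, E, F, G}.
Read 'x': S→{S, C, D}, A→{D, H}, B→{E}, C→{F}, D→∅, E→{F}, F→{D, F}, G→{S, E, G}; now {S, C, D, E, F, G, H}.
Read 'z': S→{S}, C→{H}, D→{S, B}, E→{D}, F→{B, C, D}, G→{S, B, E}, H→∅; now {S, B, C, D, E, H}.
The final set {S, B, C, D, E, H} contains the accepting state S.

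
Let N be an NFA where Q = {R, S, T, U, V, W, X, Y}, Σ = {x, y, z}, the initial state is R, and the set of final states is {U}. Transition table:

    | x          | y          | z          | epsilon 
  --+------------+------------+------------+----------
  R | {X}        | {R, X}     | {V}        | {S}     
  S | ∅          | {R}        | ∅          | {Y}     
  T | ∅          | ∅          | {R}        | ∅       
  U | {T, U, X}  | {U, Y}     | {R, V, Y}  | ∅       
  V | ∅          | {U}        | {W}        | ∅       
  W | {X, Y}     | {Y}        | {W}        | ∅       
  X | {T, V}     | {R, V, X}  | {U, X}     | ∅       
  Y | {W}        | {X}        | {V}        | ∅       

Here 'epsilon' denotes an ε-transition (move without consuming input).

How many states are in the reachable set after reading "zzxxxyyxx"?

Start: ε-closure({R}) = {R, S, Y}.
Read 'z': {R, S, Y} → {V}.
Read 'z': {V} → {W}.
Read 'x': {W} → {X, Y}.
Read 'x': {X, Y} → {T, V, W}.
Read 'x': {T, V, W} → {X, Y}.
Read 'y': {X, Y} → {R, S, V, X, Y}.
Read 'y': {R, S, V, X, Y} → {R, S, U, V, X, Y}.
Read 'x': {R, S, U, V, X, Y} → {T, U, V, W, X}.
Read 'x': {T, U, V, W, X} → {T, U, V, X, Y}.
That set has 5 states.

5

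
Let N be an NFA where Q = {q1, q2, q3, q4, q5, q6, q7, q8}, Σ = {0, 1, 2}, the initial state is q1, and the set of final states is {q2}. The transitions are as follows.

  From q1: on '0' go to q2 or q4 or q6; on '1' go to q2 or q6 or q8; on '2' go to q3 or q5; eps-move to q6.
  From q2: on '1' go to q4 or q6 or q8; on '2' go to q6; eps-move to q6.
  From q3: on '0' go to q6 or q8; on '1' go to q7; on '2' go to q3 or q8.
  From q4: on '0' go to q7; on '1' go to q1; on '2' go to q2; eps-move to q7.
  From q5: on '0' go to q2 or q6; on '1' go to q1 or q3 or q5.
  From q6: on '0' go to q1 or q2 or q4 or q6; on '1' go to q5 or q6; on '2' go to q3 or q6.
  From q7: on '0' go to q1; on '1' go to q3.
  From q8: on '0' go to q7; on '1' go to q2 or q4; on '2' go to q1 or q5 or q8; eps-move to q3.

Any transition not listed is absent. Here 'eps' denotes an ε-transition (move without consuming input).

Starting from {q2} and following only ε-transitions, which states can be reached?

Begin with {q2}.
ε-move q2 → q6; add q6.

{q2, q6}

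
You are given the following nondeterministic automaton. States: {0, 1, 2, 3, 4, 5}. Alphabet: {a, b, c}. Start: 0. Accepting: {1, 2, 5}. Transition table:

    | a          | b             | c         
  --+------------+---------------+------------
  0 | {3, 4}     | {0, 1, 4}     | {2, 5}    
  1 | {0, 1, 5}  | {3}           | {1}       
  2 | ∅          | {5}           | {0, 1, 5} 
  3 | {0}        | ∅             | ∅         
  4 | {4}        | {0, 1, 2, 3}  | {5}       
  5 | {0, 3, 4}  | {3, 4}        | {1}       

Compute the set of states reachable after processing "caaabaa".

Start in {0}.
Read 'c': 0→{2, 5}; now {2, 5}.
Read 'a': 2→∅, 5→{0, 3, 4}; now {0, 3, 4}.
Read 'a': 0→{3, 4}, 3→{0}, 4→{4}; now {0, 3, 4}.
Read 'a': 0→{3, 4}, 3→{0}, 4→{4}; now {0, 3, 4}.
Read 'b': 0→{0, 1, 4}, 3→∅, 4→{0, 1, 2, 3}; now {0, 1, 2, 3, 4}.
Read 'a': 0→{3, 4}, 1→{0, 1, 5}, 2→∅, 3→{0}, 4→{4}; now {0, 1, 3, 4, 5}.
Read 'a': 0→{3, 4}, 1→{0, 1, 5}, 3→{0}, 4→{4}, 5→{0, 3, 4}; now {0, 1, 3, 4, 5}.

{0, 1, 3, 4, 5}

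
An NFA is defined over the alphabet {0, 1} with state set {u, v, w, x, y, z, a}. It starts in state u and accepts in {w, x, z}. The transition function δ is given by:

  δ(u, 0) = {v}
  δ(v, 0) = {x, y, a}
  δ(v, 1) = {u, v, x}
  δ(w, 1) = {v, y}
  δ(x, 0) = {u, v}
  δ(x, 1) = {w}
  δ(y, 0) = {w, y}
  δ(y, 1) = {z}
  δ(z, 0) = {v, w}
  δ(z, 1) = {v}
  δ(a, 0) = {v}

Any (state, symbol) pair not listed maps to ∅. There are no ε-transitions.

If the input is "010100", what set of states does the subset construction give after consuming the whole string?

{u, v, w, x, y, a}

Start in {u}.
Read '0': u→{v}; now {v}.
Read '1': v→{u, v, x}; now {u, v, x}.
Read '0': u→{v}, v→{x, y, a}, x→{u, v}; now {u, v, x, y, a}.
Read '1': u→∅, v→{u, v, x}, x→{w}, y→{z}, a→∅; now {u, v, w, x, z}.
Read '0': u→{v}, v→{x, y, a}, w→∅, x→{u, v}, z→{v, w}; now {u, v, w, x, y, a}.
Read '0': u→{v}, v→{x, y, a}, w→∅, x→{u, v}, y→{w, y}, a→{v}; now {u, v, w, x, y, a}.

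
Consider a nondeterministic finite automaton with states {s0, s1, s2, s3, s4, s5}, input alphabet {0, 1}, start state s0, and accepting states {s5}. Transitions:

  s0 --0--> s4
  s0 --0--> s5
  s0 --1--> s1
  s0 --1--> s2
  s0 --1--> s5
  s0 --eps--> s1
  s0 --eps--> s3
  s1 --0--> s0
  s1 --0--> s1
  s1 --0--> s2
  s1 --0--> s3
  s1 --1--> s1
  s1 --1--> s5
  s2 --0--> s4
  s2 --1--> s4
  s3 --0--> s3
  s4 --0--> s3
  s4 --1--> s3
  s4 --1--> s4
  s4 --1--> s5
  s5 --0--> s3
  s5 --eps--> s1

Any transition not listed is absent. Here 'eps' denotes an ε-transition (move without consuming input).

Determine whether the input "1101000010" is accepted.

Start: ε-closure({s0}) = {s0, s1, s3}.
Read '1': s0→{s1, s2, s5}, s1→{s1, s5}, s3→∅; now {s1, s2, s5}.
Read '1': s1→{s1, s5}, s2→{s4}, s5→∅; now {s1, s4, s5}.
Read '0': s1→{s0, s1, s2, s3}, s4→{s3}, s5→{s3}; now {s0, s1, s2, s3}.
Read '1': s0→{s1, s2, s5}, s1→{s1, s5}, s2→{s4}, s3→∅; now {s1, s2, s4, s5}.
Read '0': s1→{s0, s1, s2, s3}, s2→{s4}, s4→{s3}, s5→{s3}; now {s0, s1, s2, s3, s4}.
Read '0': s0→{s4, s5}, s1→{s0, s1, s2, s3}, s2→{s4}, s3→{s3}, s4→{s3}; now {s0, s1, s2, s3, s4, s5}.
Read '0': s0→{s4, s5}, s1→{s0, s1, s2, s3}, s2→{s4}, s3→{s3}, s4→{s3}, s5→{s3}; now {s0, s1, s2, s3, s4, s5}.
Read '0': s0→{s4, s5}, s1→{s0, s1, s2, s3}, s2→{s4}, s3→{s3}, s4→{s3}, s5→{s3}; now {s0, s1, s2, s3, s4, s5}.
Read '1': s0→{s1, s2, s5}, s1→{s1, s5}, s2→{s4}, s3→∅, s4→{s3, s4, s5}, s5→∅; now {s1, s2, s3, s4, s5}.
Read '0': s1→{s0, s1, s2, s3}, s2→{s4}, s3→{s3}, s4→{s3}, s5→{s3}; now {s0, s1, s2, s3, s4}.
The final set {s0, s1, s2, s3, s4} contains no accepting state.

No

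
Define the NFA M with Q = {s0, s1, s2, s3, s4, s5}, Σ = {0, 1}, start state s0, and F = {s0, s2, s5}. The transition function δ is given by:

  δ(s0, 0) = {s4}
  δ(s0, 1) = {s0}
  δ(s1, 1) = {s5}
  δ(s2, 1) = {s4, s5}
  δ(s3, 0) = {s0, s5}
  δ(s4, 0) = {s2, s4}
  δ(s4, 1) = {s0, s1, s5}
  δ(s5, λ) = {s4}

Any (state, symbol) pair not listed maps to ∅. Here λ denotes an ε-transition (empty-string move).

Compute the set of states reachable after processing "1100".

{s2, s4}

Start in {s0}.
Read '1': {s0} → {s0}.
Read '1': {s0} → {s0}.
Read '0': {s0} → {s4}.
Read '0': {s4} → {s2, s4}.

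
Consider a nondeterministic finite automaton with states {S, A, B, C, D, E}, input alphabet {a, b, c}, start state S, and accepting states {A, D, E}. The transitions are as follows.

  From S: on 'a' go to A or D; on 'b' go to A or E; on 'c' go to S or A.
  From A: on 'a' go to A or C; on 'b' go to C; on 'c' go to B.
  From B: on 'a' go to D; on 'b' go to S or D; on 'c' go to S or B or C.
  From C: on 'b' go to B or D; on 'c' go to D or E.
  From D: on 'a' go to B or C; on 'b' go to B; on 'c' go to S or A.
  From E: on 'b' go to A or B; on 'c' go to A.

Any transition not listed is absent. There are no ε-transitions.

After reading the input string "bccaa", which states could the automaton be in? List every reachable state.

Start in {S}.
Read 'b': S→{A, E}; now {A, E}.
Read 'c': A→{B}, E→{A}; now {A, B}.
Read 'c': A→{B}, B→{S, B, C}; now {S, B, C}.
Read 'a': S→{A, D}, B→{D}, C→∅; now {A, D}.
Read 'a': A→{A, C}, D→{B, C}; now {A, B, C}.

{A, B, C}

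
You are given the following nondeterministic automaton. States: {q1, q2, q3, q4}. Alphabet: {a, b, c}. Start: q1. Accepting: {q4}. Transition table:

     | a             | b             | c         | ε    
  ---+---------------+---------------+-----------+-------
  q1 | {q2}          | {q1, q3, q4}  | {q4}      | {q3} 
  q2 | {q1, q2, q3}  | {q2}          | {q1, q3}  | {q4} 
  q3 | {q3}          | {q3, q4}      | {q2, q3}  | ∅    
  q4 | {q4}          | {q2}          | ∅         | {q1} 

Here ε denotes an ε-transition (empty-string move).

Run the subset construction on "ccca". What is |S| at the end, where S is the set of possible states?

Start: ε-closure({q1}) = {q1, q3}.
Read 'c': {q1, q3} → {q1, q2, q3, q4}.
Read 'c': {q1, q2, q3, q4} → {q1, q2, q3, q4}.
Read 'c': {q1, q2, q3, q4} → {q1, q2, q3, q4}.
Read 'a': {q1, q2, q3, q4} → {q1, q2, q3, q4}.
That set has 4 states.

4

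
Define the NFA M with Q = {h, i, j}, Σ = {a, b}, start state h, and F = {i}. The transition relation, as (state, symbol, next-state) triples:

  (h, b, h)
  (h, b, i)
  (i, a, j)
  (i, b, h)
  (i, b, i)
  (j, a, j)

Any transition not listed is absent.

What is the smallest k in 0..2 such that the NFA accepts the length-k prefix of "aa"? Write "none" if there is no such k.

none

Start in {h}.
Read 'a': h→∅; now ∅.
The set is empty and remains empty for the remaining 1 symbol.
No reachable set along the way intersects F.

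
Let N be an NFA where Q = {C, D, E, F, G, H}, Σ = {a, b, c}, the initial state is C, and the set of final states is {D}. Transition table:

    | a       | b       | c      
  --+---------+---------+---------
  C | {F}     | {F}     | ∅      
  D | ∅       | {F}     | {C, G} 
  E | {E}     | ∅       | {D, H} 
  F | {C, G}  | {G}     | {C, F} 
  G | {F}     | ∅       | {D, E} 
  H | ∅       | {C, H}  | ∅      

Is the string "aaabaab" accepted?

No

Start in {C}.
Read 'a': C→{F}; now {F}.
Read 'a': F→{C, G}; now {C, G}.
Read 'a': C→{F}, G→{F}; now {F}.
Read 'b': F→{G}; now {G}.
Read 'a': G→{F}; now {F}.
Read 'a': F→{C, G}; now {C, G}.
Read 'b': C→{F}, G→∅; now {F}.
The final set {F} contains no accepting state.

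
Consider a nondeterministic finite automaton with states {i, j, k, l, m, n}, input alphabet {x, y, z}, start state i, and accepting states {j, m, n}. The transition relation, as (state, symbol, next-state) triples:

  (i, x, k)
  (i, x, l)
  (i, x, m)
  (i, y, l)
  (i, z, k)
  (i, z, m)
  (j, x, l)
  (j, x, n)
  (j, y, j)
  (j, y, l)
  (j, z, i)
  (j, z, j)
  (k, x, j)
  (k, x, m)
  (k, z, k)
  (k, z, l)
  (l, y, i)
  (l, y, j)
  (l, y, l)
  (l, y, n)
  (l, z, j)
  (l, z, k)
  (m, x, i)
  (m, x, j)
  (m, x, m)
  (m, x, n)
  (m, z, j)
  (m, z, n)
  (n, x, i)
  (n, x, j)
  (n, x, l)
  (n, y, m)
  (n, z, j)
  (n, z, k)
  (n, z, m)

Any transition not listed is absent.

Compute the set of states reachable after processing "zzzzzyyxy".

{i, j, l, m, n}

Start in {i}.
Read 'z': {i} → {k, m}.
Read 'z': {k, m} → {j, k, l, n}.
Read 'z': {j, k, l, n} → {i, j, k, l, m}.
Read 'z': {i, j, k, l, m} → {i, j, k, l, m, n}.
Read 'z': {i, j, k, l, m, n} → {i, j, k, l, m, n}.
Read 'y': {i, j, k, l, m, n} → {i, j, l, m, n}.
Read 'y': {i, j, l, m, n} → {i, j, l, m, n}.
Read 'x': {i, j, l, m, n} → {i, j, k, l, m, n}.
Read 'y': {i, j, k, l, m, n} → {i, j, l, m, n}.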